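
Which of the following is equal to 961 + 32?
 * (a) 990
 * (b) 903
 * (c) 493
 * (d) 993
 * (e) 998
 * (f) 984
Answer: d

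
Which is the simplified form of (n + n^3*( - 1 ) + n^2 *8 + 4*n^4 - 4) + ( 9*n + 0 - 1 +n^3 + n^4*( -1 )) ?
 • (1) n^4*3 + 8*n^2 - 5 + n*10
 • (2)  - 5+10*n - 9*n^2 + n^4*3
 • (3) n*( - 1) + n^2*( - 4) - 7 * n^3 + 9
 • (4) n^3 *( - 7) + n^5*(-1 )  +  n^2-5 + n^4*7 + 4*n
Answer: 1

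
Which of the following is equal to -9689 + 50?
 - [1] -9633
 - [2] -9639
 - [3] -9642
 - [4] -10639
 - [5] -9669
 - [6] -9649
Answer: 2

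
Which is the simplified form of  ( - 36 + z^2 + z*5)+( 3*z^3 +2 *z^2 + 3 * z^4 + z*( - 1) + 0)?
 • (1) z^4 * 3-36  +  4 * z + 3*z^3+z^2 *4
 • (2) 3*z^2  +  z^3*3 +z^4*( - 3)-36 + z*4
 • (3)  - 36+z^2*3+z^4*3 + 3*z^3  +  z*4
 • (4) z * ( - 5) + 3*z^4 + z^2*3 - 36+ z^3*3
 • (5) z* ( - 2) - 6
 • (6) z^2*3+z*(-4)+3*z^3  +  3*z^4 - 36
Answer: 3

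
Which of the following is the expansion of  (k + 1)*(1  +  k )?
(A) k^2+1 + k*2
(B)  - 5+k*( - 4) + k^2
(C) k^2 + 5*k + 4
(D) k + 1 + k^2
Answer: A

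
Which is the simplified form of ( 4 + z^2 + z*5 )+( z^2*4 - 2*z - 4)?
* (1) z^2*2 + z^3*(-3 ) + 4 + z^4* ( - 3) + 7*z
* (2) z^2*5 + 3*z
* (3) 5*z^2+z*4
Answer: 2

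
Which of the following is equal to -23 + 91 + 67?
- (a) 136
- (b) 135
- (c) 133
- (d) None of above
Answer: b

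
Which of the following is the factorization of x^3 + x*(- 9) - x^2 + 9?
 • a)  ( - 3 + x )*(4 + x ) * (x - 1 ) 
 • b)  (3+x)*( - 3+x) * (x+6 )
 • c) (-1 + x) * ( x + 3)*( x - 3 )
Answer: c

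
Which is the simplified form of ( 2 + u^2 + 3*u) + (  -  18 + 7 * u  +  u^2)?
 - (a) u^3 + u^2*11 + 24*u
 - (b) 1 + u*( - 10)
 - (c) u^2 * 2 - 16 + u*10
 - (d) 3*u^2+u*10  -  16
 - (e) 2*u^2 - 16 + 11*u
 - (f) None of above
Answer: c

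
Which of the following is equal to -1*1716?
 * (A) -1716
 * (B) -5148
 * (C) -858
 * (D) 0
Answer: A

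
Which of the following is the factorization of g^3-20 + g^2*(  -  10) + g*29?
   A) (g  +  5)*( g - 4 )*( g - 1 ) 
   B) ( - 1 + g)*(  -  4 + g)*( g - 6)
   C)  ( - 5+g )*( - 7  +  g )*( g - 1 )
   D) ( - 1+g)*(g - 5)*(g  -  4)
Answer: D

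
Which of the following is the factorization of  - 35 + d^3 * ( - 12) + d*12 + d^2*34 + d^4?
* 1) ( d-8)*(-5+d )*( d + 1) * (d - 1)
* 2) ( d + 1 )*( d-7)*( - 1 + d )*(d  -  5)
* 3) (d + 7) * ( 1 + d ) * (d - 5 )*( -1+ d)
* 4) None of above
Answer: 2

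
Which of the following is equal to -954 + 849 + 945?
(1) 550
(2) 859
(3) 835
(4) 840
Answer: 4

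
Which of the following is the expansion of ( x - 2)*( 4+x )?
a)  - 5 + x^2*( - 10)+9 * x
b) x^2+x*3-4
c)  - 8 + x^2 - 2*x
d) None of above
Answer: d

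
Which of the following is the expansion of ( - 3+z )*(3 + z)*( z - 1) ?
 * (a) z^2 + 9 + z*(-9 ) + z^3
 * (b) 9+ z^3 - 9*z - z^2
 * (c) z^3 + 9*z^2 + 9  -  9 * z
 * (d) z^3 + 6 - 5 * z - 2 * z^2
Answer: b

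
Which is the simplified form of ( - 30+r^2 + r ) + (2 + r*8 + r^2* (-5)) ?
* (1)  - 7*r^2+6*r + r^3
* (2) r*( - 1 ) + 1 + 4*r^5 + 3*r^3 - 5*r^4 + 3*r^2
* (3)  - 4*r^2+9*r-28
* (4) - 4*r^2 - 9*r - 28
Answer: 3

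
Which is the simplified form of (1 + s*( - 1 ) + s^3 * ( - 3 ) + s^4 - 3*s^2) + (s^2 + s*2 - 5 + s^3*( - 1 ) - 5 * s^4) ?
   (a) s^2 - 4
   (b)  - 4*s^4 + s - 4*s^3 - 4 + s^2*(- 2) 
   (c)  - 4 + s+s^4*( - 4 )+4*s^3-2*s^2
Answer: b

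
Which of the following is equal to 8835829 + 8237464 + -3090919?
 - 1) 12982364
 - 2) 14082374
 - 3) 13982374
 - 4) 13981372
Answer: 3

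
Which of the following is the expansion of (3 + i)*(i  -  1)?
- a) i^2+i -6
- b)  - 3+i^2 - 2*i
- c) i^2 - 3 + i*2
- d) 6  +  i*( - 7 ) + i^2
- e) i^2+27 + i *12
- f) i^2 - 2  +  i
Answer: c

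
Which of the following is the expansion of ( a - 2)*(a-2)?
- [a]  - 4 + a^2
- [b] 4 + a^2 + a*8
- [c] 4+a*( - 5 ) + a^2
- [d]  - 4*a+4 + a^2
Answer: d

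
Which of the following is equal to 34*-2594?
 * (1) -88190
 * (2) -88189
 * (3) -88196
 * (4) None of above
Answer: 3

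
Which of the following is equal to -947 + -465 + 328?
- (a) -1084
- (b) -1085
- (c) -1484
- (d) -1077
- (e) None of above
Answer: a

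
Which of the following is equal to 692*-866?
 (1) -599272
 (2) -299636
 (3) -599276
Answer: 1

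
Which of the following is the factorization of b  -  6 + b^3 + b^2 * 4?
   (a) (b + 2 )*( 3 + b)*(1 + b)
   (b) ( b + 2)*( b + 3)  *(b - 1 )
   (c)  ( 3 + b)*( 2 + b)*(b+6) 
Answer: b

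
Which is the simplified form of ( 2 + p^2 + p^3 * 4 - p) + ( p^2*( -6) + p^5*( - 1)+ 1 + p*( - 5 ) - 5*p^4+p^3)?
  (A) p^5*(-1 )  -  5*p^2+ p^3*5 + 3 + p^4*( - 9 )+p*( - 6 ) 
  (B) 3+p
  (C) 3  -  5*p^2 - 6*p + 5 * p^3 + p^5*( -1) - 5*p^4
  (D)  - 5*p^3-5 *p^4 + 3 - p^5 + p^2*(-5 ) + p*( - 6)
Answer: C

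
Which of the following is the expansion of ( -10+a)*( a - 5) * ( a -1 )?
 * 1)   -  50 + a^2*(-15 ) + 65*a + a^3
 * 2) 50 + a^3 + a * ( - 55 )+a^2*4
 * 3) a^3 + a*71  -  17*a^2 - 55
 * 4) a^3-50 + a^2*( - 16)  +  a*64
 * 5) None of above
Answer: 5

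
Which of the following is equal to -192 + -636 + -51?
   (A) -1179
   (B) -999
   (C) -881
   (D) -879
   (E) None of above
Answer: D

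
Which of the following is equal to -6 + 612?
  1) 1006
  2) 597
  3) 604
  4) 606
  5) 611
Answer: 4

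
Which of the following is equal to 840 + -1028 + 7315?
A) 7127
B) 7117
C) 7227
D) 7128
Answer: A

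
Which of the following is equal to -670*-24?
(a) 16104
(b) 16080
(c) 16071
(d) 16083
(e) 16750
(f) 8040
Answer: b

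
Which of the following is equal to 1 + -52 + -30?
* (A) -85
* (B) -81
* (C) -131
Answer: B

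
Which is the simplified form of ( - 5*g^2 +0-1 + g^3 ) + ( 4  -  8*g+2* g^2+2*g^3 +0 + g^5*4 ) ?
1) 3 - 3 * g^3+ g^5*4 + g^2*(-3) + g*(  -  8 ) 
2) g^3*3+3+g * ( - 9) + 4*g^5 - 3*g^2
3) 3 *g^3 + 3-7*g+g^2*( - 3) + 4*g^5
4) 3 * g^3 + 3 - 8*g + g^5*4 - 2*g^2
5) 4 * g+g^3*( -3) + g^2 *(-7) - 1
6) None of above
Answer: 6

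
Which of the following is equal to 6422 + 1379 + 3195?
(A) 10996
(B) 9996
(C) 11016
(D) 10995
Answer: A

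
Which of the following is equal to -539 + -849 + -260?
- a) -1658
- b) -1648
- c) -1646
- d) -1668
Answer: b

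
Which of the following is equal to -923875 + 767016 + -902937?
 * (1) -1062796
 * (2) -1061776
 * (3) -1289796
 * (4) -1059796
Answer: 4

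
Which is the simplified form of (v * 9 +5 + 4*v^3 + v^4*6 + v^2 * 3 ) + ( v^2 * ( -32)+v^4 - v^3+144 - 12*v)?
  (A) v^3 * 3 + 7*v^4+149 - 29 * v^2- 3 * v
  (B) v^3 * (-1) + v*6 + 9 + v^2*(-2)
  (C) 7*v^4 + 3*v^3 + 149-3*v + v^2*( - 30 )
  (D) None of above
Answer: A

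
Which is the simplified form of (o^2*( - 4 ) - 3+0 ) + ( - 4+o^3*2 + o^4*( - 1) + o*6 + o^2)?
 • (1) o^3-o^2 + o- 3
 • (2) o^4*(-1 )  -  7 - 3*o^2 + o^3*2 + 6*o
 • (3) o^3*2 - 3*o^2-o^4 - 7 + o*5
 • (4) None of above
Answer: 2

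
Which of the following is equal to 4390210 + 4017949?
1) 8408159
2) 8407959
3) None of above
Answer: 1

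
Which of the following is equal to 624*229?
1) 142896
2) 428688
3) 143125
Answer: 1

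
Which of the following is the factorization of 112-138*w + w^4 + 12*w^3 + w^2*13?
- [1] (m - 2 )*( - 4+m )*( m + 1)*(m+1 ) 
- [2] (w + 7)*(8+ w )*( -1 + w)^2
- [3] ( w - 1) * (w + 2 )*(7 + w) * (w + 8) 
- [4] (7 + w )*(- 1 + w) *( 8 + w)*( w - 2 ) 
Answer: 4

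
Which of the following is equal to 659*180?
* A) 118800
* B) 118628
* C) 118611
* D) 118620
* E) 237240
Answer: D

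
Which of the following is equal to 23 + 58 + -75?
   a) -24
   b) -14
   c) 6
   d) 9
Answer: c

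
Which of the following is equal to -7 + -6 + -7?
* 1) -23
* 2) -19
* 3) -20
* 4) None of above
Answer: 3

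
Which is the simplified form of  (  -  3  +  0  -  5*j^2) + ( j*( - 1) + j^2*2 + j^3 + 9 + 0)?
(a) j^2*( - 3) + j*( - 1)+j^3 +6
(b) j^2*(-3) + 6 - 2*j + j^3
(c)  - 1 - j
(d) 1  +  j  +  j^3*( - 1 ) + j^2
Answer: a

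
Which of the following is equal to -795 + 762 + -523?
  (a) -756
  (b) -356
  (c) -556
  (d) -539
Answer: c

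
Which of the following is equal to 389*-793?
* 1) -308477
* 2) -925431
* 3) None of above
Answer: 1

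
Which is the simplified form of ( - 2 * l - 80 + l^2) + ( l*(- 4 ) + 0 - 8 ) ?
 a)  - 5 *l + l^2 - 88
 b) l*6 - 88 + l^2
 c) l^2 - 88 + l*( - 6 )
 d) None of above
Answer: c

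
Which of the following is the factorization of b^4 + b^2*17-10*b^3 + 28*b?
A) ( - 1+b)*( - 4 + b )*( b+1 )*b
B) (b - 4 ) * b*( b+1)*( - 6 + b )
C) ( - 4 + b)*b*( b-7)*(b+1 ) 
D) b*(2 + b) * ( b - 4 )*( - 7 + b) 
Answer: C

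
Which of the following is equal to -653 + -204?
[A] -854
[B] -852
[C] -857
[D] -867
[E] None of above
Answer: C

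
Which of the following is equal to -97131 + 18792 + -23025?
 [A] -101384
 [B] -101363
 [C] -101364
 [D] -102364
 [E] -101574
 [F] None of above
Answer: C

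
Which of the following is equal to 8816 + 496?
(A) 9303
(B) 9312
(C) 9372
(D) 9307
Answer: B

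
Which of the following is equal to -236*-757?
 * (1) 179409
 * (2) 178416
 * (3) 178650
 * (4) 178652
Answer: 4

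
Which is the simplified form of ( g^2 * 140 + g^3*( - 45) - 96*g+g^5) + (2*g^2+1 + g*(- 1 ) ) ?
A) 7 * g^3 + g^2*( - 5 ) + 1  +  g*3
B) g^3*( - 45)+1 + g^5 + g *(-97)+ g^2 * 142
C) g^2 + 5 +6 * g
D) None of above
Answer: B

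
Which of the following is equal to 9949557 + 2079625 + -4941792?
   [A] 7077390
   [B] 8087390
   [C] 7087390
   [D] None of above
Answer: C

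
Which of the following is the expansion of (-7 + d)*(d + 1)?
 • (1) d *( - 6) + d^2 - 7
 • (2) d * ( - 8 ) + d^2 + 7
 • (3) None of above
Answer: 1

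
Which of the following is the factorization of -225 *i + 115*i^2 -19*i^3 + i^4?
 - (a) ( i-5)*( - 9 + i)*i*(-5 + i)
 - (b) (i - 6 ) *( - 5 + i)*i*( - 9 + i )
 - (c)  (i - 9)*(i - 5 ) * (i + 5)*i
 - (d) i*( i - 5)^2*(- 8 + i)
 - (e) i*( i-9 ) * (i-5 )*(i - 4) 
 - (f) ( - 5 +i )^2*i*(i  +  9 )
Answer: a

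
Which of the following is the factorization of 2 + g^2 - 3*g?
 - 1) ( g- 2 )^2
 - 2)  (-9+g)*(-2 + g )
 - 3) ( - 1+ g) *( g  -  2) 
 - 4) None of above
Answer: 3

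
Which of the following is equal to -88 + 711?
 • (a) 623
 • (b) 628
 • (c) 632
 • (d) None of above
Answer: a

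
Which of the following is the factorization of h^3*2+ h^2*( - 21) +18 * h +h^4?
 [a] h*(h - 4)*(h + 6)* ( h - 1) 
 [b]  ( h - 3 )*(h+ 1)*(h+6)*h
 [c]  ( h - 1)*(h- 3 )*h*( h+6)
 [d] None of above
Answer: c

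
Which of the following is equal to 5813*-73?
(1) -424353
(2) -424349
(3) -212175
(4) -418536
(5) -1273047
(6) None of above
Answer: 2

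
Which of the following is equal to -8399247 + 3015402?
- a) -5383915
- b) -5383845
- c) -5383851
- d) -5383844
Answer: b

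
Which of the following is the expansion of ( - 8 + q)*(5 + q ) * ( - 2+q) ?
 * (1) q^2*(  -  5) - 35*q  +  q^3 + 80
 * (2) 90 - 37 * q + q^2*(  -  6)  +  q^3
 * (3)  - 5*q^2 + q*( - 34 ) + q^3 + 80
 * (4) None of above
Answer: 3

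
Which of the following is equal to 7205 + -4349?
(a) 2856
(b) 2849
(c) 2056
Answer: a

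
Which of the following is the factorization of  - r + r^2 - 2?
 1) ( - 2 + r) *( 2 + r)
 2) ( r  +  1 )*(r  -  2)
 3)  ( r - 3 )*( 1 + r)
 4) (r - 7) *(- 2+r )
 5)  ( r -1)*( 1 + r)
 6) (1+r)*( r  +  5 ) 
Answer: 2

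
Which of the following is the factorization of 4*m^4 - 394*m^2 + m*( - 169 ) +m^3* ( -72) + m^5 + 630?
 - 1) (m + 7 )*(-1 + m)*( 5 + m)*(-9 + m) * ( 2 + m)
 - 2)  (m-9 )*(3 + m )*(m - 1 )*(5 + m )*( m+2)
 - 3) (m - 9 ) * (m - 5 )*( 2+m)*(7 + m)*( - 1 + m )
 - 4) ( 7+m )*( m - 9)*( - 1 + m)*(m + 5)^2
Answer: 1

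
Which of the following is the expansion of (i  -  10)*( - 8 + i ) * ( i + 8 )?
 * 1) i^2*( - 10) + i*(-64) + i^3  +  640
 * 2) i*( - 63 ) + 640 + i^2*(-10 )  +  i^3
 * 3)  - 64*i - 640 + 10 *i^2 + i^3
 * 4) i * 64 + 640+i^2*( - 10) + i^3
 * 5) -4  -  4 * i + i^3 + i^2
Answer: 1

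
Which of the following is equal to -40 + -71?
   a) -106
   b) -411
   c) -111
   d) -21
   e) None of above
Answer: c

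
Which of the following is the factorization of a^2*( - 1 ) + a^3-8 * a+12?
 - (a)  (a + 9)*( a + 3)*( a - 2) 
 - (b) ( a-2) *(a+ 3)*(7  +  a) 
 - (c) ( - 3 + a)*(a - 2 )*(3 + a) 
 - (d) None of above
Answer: d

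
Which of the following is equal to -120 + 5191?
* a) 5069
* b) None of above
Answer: b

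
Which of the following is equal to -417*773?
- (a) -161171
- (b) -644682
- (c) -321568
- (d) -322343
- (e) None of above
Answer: e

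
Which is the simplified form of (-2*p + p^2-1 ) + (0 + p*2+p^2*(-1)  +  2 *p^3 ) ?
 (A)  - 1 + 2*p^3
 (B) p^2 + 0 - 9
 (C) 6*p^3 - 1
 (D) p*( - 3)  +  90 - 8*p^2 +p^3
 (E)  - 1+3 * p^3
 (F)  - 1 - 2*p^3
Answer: A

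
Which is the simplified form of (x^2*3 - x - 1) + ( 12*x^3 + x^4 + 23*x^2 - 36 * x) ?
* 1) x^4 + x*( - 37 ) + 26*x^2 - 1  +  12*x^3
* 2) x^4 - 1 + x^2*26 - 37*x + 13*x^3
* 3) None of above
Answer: 1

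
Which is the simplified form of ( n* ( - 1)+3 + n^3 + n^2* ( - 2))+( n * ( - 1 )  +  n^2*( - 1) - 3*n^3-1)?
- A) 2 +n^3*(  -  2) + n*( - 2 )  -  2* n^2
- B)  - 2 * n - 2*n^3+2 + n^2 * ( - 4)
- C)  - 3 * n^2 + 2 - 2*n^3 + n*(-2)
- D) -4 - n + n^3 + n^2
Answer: C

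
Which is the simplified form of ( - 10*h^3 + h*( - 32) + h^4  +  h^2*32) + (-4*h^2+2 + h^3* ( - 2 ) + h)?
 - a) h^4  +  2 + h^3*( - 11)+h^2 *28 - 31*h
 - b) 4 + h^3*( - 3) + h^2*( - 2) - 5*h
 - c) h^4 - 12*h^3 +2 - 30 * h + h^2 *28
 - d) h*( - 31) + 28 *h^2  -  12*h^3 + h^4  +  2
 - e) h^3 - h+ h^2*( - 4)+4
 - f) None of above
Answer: d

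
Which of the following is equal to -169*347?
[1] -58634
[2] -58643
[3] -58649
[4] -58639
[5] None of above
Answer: 2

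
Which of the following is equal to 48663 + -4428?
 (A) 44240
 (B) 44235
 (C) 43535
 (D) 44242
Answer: B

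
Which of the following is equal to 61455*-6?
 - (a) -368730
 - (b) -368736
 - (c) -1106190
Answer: a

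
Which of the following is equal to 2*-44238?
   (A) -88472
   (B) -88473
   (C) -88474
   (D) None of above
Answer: D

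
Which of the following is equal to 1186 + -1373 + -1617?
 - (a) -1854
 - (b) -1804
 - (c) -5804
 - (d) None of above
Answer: b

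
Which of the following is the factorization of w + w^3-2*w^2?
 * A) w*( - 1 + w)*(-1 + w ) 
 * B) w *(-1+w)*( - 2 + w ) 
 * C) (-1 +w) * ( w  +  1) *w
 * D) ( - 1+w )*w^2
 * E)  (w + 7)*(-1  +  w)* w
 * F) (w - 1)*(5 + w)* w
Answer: A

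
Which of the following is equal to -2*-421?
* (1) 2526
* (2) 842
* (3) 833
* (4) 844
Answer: 2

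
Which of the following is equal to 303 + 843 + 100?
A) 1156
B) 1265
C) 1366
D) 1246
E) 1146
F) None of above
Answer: D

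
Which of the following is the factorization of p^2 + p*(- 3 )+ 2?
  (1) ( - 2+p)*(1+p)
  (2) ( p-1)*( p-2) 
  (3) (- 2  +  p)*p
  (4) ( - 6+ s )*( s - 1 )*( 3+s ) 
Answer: 2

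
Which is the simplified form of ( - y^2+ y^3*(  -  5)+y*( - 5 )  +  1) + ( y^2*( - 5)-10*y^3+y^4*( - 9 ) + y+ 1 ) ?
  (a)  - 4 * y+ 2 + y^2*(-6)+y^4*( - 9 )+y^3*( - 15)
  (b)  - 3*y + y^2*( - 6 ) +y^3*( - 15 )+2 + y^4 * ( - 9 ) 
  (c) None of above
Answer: a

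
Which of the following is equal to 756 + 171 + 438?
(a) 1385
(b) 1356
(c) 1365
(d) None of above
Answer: c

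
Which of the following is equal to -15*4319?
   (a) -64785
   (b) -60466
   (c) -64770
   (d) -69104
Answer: a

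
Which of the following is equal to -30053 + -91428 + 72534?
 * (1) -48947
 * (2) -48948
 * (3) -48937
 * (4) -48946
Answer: 1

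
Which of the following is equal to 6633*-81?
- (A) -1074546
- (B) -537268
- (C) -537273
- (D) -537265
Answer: C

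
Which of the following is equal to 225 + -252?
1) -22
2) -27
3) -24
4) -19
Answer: 2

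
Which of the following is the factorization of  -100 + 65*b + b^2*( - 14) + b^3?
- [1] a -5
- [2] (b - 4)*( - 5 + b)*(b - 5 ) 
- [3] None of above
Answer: 2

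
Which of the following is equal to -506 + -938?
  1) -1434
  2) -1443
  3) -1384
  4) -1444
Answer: 4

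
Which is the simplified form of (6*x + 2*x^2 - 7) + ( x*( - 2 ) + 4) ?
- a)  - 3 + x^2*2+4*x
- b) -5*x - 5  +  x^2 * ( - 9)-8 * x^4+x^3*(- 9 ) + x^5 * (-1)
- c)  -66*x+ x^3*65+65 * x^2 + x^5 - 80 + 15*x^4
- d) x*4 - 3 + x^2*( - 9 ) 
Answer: a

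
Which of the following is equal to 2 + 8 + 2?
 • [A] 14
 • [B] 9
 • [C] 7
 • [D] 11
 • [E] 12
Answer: E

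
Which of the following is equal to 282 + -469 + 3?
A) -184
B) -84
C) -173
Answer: A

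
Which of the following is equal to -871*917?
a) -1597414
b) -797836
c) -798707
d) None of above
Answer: c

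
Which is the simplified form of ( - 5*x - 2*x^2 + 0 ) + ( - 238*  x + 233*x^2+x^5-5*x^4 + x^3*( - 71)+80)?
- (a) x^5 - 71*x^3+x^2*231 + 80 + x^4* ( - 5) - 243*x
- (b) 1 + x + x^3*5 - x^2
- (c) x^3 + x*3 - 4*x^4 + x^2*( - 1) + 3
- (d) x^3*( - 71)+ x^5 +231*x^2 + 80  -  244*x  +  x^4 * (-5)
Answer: a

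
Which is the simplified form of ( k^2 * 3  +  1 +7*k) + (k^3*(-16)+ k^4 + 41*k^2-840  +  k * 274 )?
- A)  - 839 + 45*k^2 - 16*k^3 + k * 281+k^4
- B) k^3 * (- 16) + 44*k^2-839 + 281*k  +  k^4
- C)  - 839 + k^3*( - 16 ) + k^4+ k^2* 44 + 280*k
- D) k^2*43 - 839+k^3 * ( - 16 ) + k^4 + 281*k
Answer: B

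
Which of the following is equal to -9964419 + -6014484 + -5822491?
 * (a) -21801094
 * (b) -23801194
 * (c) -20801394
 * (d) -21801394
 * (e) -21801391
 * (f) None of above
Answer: d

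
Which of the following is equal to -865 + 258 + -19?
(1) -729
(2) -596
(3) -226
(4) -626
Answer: 4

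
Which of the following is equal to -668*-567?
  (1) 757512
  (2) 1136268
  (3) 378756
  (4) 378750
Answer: 3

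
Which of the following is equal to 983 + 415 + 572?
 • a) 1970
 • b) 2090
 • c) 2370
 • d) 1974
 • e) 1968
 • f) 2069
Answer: a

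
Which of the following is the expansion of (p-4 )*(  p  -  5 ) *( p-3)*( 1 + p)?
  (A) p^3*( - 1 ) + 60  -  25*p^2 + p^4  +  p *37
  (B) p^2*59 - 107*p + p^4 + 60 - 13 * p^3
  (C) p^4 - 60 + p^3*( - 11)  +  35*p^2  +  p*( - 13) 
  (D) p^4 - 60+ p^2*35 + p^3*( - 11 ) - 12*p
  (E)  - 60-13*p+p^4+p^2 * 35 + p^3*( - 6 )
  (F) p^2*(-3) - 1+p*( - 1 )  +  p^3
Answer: C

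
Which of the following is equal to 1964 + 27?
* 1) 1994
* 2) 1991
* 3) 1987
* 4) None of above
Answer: 2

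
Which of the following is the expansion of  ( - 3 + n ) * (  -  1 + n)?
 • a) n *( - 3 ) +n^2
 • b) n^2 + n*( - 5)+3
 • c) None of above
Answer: c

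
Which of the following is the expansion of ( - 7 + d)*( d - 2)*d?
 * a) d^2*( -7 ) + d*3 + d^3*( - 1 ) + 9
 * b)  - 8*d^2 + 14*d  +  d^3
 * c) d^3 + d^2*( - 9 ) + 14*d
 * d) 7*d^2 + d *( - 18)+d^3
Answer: c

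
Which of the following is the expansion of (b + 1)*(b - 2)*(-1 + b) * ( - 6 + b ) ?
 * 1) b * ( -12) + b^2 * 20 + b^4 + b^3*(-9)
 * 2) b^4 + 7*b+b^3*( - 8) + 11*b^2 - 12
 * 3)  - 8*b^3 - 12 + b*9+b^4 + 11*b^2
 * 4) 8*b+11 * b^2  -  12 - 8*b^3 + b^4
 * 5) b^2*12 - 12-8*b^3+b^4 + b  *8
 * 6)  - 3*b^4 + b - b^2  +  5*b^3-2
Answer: 4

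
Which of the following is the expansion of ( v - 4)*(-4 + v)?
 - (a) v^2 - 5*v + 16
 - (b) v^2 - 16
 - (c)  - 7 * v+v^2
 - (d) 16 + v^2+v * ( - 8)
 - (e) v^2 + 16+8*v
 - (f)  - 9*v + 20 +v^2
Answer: d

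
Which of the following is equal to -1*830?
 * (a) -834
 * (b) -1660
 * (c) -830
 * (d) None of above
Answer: c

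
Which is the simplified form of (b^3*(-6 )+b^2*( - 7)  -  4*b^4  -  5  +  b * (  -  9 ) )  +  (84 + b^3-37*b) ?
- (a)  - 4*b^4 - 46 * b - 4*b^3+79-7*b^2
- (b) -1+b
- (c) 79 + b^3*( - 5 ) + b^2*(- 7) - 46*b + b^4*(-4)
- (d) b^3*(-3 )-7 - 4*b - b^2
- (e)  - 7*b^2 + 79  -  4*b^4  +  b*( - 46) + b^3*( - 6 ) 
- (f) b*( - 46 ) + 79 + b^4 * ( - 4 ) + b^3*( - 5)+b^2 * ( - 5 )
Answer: c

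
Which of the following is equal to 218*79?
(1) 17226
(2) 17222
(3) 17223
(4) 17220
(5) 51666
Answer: 2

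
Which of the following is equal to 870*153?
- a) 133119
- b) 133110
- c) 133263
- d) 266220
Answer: b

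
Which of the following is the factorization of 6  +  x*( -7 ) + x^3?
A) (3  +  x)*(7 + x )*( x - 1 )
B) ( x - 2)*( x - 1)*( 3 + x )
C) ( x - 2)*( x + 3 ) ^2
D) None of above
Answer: B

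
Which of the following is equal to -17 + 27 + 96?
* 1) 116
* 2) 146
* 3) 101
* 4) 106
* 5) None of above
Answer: 4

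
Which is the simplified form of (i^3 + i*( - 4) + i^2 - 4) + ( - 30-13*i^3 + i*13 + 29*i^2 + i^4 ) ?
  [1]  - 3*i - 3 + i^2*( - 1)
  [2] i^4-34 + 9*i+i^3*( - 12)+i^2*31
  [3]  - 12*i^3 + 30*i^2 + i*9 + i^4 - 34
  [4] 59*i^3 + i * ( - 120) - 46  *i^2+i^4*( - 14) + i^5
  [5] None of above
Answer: 3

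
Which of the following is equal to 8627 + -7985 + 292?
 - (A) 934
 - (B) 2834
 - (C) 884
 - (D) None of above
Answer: A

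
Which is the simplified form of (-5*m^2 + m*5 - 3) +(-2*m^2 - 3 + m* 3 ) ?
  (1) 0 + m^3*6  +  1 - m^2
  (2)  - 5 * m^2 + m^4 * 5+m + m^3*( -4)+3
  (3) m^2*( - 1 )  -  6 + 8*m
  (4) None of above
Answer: 4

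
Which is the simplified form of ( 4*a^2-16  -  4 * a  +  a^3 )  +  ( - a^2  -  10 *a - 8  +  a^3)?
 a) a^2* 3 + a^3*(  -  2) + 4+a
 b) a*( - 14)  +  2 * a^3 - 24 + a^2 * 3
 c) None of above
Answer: b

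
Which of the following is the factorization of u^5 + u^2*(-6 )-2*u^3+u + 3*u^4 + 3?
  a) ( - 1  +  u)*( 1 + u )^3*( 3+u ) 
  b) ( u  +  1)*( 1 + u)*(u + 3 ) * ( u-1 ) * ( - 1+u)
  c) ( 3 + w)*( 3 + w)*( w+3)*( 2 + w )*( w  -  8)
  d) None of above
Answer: b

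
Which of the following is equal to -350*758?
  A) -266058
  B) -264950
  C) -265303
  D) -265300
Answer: D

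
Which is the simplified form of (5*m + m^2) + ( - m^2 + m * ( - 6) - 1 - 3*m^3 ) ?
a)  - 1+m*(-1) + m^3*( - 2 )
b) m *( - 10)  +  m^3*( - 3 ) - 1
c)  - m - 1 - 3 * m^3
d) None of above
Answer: c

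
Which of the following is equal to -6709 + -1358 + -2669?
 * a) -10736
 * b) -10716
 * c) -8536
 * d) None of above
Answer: a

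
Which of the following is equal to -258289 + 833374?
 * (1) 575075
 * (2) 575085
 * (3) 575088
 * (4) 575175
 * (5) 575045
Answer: 2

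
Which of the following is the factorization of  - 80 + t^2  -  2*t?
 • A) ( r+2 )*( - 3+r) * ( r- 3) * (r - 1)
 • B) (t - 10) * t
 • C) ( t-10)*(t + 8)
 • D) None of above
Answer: C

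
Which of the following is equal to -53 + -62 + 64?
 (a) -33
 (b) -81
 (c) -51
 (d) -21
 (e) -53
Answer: c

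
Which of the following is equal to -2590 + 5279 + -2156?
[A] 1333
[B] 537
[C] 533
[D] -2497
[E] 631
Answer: C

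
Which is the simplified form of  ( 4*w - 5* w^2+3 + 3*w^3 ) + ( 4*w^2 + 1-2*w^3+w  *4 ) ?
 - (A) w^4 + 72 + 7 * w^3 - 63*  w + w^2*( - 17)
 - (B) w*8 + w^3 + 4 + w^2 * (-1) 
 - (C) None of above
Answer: B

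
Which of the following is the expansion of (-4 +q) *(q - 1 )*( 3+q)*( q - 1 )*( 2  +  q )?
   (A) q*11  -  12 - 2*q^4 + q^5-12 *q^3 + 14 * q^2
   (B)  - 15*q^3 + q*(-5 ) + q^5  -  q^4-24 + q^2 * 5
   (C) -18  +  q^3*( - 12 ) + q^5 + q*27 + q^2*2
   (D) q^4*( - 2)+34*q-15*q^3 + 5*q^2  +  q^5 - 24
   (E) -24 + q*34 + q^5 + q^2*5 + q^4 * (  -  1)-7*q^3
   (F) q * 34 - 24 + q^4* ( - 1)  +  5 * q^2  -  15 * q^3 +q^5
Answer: F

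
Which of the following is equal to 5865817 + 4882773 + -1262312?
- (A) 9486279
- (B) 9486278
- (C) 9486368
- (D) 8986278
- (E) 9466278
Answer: B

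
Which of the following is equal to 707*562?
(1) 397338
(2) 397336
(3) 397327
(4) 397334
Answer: 4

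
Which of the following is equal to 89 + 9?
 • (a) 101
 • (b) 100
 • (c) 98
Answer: c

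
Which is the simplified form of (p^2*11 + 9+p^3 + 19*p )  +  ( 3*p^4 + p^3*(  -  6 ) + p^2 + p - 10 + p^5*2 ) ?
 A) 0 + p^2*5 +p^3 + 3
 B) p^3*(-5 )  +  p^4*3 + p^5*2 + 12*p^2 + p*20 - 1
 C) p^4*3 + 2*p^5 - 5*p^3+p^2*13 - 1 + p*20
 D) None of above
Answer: B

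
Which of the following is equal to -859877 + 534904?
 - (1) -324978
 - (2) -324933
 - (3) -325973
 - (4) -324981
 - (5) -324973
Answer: 5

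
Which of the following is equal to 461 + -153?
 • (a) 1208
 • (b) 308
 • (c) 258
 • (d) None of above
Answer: b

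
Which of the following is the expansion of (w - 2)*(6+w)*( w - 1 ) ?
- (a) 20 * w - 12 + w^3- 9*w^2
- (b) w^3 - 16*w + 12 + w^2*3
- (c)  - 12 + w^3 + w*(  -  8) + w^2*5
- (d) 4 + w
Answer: b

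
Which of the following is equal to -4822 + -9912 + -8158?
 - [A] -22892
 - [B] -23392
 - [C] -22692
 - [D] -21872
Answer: A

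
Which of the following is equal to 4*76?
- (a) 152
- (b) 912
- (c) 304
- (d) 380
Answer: c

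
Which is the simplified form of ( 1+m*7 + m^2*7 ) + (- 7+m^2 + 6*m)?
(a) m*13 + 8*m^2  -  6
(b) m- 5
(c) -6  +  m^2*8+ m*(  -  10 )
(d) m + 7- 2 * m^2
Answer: a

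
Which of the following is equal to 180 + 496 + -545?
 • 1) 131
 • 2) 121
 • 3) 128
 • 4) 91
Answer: 1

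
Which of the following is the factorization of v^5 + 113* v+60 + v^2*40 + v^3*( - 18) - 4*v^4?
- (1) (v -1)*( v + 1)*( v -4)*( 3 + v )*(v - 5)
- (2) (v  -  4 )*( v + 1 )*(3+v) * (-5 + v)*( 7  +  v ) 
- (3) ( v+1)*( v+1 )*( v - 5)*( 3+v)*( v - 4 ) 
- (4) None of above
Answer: 3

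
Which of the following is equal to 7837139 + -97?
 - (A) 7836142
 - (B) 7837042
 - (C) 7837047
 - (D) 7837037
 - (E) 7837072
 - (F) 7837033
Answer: B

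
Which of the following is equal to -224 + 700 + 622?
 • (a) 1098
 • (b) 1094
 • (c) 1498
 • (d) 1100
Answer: a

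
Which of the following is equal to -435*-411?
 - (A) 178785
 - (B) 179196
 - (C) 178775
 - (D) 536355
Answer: A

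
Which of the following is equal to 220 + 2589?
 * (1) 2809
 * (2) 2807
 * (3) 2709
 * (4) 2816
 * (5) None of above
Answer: 1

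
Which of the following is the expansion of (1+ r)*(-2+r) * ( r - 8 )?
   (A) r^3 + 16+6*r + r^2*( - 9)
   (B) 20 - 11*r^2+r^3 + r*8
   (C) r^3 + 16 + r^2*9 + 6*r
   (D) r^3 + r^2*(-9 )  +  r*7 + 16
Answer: A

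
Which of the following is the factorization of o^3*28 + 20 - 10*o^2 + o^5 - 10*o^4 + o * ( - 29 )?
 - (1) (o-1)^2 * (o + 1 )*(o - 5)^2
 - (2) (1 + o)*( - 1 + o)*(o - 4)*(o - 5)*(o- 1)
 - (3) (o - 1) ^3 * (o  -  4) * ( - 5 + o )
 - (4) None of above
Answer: 2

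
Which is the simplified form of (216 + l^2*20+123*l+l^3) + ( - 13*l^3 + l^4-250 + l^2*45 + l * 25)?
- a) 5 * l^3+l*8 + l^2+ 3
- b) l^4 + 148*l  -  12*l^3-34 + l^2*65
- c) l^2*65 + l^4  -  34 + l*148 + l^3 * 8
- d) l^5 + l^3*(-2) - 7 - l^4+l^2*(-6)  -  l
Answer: b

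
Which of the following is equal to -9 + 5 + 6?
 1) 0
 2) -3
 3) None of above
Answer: 3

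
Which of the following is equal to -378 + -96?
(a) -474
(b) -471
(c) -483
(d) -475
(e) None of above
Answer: a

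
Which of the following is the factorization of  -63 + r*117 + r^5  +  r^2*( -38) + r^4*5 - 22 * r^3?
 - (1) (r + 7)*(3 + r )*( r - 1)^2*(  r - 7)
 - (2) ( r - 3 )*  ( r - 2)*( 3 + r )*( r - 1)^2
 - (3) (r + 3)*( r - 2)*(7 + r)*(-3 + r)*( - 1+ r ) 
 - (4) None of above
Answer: 4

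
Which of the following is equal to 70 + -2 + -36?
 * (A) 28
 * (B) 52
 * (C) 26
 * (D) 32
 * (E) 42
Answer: D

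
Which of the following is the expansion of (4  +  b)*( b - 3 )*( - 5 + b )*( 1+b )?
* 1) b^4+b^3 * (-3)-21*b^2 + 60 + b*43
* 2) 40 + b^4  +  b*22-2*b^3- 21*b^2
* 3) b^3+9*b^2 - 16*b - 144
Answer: 1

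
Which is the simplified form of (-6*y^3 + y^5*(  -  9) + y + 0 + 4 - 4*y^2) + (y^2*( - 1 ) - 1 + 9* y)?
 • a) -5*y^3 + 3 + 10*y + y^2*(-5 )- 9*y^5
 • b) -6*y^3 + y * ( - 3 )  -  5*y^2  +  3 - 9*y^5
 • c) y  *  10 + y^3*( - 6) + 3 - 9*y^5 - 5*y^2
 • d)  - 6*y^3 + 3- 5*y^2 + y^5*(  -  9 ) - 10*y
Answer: c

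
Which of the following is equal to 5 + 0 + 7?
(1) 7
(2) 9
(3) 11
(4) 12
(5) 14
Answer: 4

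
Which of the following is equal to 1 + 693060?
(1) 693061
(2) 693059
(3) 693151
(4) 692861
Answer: 1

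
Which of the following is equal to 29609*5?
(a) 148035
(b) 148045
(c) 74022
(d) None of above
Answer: b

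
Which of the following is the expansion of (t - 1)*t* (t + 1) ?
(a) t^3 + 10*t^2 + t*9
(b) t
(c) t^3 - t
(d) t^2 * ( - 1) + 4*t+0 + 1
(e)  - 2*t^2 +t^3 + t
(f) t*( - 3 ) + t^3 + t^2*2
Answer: c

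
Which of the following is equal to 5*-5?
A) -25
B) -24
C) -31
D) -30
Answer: A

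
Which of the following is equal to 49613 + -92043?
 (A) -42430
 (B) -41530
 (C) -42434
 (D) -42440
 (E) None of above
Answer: A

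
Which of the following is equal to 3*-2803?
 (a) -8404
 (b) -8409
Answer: b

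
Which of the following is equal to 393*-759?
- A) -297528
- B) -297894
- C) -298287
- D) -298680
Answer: C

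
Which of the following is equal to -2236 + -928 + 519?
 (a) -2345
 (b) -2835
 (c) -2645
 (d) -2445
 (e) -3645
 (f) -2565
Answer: c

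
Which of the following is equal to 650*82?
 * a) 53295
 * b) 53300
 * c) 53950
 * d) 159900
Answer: b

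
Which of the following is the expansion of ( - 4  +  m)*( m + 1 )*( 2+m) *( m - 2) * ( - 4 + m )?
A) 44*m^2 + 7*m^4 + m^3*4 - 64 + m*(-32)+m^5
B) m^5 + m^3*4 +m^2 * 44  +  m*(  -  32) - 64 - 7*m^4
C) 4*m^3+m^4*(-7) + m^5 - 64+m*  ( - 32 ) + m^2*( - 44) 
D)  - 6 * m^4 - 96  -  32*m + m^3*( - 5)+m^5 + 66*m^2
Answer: B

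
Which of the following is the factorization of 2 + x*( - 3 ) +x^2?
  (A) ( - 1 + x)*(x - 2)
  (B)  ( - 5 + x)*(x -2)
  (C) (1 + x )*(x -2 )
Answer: A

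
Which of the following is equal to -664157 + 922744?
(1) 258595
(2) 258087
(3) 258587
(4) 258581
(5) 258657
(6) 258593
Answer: 3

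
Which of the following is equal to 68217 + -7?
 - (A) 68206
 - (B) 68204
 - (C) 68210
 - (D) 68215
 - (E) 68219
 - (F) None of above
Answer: C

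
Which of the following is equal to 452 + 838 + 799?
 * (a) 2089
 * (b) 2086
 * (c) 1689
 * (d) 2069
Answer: a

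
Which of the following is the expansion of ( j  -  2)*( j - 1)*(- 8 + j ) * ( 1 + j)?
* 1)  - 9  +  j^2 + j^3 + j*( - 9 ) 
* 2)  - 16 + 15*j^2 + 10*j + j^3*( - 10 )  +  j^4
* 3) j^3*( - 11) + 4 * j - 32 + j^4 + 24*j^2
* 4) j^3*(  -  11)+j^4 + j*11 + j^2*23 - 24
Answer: 2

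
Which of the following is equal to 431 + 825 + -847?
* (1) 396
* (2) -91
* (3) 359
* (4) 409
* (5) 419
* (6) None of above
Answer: 4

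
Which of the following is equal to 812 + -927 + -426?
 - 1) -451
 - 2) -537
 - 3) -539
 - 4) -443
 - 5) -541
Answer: 5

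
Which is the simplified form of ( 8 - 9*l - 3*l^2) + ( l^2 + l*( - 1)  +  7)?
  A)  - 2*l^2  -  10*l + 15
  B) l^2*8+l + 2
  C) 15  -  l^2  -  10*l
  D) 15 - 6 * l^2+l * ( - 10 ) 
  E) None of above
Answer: A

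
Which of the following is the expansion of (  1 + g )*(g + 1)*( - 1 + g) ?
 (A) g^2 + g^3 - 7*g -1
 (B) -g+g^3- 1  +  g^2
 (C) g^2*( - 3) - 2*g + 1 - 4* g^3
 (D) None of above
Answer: B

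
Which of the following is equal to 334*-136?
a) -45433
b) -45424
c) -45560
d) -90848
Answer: b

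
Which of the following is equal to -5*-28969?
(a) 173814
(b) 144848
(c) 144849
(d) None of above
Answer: d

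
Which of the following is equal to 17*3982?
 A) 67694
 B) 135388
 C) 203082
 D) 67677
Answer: A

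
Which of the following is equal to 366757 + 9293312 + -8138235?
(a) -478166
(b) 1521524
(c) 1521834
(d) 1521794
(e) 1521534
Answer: c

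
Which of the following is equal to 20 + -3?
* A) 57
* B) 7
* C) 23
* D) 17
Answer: D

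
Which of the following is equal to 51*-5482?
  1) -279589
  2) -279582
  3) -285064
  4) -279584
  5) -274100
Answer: 2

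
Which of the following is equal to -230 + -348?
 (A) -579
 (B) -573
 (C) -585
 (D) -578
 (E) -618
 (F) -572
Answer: D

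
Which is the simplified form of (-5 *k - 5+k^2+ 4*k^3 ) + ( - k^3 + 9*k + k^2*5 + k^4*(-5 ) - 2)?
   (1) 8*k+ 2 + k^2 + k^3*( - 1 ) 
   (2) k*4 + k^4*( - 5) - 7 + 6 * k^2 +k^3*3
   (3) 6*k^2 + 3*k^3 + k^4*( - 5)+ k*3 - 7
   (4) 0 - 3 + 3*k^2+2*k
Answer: 2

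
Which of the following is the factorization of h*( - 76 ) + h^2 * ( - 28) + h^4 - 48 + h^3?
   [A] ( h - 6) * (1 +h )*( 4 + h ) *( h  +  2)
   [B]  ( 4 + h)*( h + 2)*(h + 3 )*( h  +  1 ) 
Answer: A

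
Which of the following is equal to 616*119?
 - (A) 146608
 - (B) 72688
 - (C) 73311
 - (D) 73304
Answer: D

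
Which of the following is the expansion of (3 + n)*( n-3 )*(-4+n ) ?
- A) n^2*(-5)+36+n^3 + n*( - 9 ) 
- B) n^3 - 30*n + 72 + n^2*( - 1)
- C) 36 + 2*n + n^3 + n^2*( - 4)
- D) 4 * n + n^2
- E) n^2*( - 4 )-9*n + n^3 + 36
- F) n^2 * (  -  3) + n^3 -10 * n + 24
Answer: E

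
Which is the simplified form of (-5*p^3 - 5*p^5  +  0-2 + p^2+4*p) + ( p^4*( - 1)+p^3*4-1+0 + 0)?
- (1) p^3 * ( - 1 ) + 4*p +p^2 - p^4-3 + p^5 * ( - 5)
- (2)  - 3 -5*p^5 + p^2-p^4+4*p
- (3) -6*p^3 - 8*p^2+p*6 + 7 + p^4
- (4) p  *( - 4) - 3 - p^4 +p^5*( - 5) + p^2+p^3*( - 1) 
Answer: 1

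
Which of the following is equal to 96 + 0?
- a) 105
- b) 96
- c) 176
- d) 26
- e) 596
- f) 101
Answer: b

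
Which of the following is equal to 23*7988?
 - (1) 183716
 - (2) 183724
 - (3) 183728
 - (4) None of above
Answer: 2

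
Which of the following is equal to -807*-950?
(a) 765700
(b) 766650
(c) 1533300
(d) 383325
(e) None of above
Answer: b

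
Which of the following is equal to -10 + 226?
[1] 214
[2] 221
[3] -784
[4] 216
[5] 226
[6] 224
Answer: 4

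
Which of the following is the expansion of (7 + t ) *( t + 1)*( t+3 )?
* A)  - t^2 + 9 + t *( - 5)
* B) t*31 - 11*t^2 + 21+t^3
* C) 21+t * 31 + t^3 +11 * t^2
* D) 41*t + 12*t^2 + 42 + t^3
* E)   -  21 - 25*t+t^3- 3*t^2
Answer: C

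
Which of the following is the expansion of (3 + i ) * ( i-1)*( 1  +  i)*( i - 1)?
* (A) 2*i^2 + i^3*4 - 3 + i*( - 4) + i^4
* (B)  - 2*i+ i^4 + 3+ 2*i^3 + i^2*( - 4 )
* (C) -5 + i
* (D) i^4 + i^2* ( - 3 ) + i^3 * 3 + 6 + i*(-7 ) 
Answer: B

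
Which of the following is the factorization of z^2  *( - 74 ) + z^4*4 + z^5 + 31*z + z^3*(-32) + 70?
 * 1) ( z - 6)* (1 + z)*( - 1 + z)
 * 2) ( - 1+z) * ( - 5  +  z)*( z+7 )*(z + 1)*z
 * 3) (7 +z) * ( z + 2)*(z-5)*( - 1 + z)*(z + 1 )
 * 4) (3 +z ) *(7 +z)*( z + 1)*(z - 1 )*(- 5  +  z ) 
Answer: 3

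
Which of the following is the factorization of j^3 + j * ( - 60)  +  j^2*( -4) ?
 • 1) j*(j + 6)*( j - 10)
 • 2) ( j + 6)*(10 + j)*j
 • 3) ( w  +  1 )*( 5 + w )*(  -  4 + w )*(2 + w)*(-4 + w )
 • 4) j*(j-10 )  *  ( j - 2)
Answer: 1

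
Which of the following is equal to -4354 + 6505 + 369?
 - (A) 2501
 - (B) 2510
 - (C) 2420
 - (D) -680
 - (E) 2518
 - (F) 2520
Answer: F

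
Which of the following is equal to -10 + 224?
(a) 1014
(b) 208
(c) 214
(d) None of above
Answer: c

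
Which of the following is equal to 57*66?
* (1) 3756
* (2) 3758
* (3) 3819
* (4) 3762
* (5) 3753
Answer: 4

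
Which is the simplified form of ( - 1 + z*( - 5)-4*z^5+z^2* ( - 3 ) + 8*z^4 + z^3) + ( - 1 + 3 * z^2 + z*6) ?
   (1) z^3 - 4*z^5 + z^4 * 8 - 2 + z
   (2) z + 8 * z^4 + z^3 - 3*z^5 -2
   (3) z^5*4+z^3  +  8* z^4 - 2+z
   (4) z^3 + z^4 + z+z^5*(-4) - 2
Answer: 1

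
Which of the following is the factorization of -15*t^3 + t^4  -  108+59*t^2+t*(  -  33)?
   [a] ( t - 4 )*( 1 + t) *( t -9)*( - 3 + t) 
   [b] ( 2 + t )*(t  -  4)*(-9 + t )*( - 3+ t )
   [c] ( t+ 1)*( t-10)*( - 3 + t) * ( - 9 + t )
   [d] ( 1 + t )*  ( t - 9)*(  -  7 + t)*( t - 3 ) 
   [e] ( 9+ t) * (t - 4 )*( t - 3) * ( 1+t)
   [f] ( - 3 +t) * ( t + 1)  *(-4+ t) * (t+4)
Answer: a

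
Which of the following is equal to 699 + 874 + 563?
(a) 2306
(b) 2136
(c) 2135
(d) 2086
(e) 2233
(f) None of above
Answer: b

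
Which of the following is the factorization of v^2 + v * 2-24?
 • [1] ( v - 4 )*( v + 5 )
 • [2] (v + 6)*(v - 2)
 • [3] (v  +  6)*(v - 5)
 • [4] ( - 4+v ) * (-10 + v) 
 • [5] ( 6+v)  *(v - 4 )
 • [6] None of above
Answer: 5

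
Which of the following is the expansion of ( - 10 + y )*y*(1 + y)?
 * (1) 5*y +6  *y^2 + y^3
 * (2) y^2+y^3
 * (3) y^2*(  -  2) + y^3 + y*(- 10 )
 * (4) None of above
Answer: 4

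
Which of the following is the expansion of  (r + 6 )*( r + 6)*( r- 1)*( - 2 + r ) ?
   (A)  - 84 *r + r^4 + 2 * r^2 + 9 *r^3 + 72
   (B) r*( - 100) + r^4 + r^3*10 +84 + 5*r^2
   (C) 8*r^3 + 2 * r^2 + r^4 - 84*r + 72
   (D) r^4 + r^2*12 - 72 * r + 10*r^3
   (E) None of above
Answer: A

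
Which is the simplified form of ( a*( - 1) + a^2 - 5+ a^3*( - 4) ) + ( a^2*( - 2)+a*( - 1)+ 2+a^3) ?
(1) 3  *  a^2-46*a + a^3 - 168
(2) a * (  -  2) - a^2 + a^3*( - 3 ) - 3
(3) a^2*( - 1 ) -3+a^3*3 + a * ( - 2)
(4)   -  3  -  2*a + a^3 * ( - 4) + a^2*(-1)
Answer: 2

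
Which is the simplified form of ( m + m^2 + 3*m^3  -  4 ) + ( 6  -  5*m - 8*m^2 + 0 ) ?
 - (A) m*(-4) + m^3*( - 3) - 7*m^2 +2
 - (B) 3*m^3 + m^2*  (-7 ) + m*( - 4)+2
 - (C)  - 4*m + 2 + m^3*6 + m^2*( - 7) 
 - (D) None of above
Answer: B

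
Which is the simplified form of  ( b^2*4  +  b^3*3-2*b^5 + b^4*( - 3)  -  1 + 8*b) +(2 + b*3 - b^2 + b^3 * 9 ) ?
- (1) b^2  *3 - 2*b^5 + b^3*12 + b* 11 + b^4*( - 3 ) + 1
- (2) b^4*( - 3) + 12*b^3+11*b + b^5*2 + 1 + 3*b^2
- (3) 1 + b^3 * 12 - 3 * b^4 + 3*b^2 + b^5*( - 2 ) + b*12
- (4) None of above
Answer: 1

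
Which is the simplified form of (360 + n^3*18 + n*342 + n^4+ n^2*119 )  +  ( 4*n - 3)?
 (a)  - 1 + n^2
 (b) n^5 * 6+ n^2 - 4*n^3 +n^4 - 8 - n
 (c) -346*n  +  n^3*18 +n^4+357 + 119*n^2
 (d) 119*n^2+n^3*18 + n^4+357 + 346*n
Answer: d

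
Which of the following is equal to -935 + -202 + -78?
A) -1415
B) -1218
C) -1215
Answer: C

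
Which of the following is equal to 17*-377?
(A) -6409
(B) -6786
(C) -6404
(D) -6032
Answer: A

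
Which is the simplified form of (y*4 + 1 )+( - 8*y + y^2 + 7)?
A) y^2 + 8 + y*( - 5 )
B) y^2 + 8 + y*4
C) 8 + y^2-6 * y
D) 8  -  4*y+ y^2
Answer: D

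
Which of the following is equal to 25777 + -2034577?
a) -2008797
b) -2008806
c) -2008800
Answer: c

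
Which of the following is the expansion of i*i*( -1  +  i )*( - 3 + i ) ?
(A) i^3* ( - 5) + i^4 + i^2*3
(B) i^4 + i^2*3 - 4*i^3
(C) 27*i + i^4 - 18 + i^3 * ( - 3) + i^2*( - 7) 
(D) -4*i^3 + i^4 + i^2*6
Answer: B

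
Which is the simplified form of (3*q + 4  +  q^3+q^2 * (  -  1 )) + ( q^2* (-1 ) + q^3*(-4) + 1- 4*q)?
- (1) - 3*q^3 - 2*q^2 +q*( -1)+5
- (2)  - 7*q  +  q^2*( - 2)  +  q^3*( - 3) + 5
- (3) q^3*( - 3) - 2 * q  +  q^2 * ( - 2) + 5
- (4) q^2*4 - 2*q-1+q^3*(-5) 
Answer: 1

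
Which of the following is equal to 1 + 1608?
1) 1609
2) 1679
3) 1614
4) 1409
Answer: 1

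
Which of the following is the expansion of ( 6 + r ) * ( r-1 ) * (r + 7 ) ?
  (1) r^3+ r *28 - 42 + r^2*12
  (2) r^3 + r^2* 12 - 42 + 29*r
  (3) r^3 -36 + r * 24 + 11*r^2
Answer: 2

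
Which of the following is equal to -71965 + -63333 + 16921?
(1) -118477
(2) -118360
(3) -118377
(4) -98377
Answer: 3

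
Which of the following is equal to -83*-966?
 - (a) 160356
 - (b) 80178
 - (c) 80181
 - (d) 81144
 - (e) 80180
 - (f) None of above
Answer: b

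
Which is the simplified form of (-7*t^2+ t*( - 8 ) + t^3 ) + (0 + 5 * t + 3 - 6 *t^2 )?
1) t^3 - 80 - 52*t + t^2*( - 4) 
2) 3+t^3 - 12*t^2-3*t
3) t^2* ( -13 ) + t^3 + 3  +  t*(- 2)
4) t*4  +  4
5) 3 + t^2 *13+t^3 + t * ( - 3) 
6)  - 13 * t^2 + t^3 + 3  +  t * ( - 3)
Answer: 6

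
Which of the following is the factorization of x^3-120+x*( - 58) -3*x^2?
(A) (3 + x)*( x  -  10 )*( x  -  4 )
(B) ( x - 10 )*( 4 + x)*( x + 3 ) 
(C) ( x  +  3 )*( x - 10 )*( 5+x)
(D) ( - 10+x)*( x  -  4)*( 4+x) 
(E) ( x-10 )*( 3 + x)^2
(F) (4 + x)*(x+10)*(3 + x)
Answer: B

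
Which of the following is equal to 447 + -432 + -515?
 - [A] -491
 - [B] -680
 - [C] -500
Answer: C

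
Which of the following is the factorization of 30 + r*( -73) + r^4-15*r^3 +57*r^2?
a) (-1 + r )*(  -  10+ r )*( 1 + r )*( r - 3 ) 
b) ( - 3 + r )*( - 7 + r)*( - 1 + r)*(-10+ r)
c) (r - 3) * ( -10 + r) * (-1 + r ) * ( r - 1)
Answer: c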